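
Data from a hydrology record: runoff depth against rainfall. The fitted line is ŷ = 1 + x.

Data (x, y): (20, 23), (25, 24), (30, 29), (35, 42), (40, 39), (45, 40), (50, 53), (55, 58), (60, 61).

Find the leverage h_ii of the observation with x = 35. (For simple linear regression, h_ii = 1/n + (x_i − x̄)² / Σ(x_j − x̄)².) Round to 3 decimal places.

x̄ = (20 + 25 + 30 + 35 + 40 + 45 + 50 + 55 + 60)/9 = 40
Σ(x − x̄)² = 400 + 225 + 100 + 25 + 0 + 25 + 100 + 225 + 400 = 1500
h = 1/9 + (-5)²/1500 = 0.111111 + 0.0166667 = 0.128

h = 0.128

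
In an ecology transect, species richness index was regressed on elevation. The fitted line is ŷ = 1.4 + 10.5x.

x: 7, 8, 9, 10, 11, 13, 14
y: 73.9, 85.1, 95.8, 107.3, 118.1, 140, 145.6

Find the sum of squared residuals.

SSE = 15.6

x=7: ŷ = 1.4 + 10.5·7 = 74.9; r = 73.9 − 74.9 = -1
x=8: ŷ = 1.4 + 10.5·8 = 85.4; r = 85.1 − 85.4 = -0.3
x=9: ŷ = 1.4 + 10.5·9 = 95.9; r = 95.8 − 95.9 = -0.1
x=10: ŷ = 1.4 + 10.5·10 = 106.4; r = 107.3 − 106.4 = 0.9
x=11: ŷ = 1.4 + 10.5·11 = 116.9; r = 118.1 − 116.9 = 1.2
x=13: ŷ = 1.4 + 10.5·13 = 137.9; r = 140 − 137.9 = 2.1
x=14: ŷ = 1.4 + 10.5·14 = 148.4; r = 145.6 − 148.4 = -2.8
SSE = 1 + 0.09 + 0.01 + 0.81 + 1.44 + 4.41 + 7.84 = 15.6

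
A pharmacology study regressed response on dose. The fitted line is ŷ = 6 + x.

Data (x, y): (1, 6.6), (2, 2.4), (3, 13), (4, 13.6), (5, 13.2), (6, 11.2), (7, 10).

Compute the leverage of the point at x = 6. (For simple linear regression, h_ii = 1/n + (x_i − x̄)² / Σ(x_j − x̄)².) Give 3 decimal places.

x̄ = (1 + 2 + 3 + 4 + 5 + 6 + 7)/7 = 4
Σ(x − x̄)² = 9 + 4 + 1 + 0 + 1 + 4 + 9 = 28
h = 1/7 + (2)²/28 = 0.142857 + 0.142857 = 0.286

h = 0.286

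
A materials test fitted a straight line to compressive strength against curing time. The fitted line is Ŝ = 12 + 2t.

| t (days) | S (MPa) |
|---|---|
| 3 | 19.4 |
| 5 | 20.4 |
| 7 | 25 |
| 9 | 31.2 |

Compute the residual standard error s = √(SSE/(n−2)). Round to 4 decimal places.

t=3: Ŝ = 12 + 2·3 = 18; r = 19.4 − 18 = 1.4
t=5: Ŝ = 12 + 2·5 = 22; r = 20.4 − 22 = -1.6
t=7: Ŝ = 12 + 2·7 = 26; r = 25 − 26 = -1
t=9: Ŝ = 12 + 2·9 = 30; r = 31.2 − 30 = 1.2
SSE = 1.96 + 2.56 + 1 + 1.44 = 6.96
s = √(6.96/2) = √3.48 ≈ 1.8655

s = 1.8655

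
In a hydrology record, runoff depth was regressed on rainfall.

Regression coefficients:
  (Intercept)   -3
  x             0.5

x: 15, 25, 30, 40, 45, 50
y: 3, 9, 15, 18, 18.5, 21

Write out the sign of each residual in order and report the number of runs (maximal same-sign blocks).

x=15: ŷ = -3 + 0.5·15 = 4.5; r = 3 − 4.5 = -1.5
x=25: ŷ = -3 + 0.5·25 = 9.5; r = 9 − 9.5 = -0.5
x=30: ŷ = -3 + 0.5·30 = 12; r = 15 − 12 = 3
x=40: ŷ = -3 + 0.5·40 = 17; r = 18 − 17 = 1
x=45: ŷ = -3 + 0.5·45 = 19.5; r = 18.5 − 19.5 = -1
x=50: ŷ = -3 + 0.5·50 = 22; r = 21 − 22 = -1
Signs: − − + + − −
Runs: −×2, +×2, −×2 → 3

3 runs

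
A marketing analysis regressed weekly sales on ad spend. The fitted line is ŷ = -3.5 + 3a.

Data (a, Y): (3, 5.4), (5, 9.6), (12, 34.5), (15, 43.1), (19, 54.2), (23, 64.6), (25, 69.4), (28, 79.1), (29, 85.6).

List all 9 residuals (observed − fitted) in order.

a=3: ŷ = -3.5 + 3·3 = 5.5; r = 5.4 − 5.5 = -0.1
a=5: ŷ = -3.5 + 3·5 = 11.5; r = 9.6 − 11.5 = -1.9
a=12: ŷ = -3.5 + 3·12 = 32.5; r = 34.5 − 32.5 = 2
a=15: ŷ = -3.5 + 3·15 = 41.5; r = 43.1 − 41.5 = 1.6
a=19: ŷ = -3.5 + 3·19 = 53.5; r = 54.2 − 53.5 = 0.7
a=23: ŷ = -3.5 + 3·23 = 65.5; r = 64.6 − 65.5 = -0.9
a=25: ŷ = -3.5 + 3·25 = 71.5; r = 69.4 − 71.5 = -2.1
a=28: ŷ = -3.5 + 3·28 = 80.5; r = 79.1 − 80.5 = -1.4
a=29: ŷ = -3.5 + 3·29 = 83.5; r = 85.6 − 83.5 = 2.1

-0.1, -1.9, 2, 1.6, 0.7, -0.9, -2.1, -1.4, 2.1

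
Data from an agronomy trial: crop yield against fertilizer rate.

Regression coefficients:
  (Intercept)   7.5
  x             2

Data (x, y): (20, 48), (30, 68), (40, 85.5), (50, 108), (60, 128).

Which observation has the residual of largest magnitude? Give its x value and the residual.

x = 40, e = -2

x=20: ŷ = 7.5 + 2·20 = 47.5; e = 48 − 47.5 = 0.5
x=30: ŷ = 7.5 + 2·30 = 67.5; e = 68 − 67.5 = 0.5
x=40: ŷ = 7.5 + 2·40 = 87.5; e = 85.5 − 87.5 = -2
x=50: ŷ = 7.5 + 2·50 = 107.5; e = 108 − 107.5 = 0.5
x=60: ŷ = 7.5 + 2·60 = 127.5; e = 128 − 127.5 = 0.5
Largest |e| is 2 at x = 40, residual -2.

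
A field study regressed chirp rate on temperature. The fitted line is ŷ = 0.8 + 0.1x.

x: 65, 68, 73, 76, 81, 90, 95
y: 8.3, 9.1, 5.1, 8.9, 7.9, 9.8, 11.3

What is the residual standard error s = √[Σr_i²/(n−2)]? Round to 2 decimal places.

s = 1.70

x=65: ŷ = 0.8 + 0.1·65 = 7.3; r = 8.3 − 7.3 = 1
x=68: ŷ = 0.8 + 0.1·68 = 7.6; r = 9.1 − 7.6 = 1.5
x=73: ŷ = 0.8 + 0.1·73 = 8.1; r = 5.1 − 8.1 = -3
x=76: ŷ = 0.8 + 0.1·76 = 8.4; r = 8.9 − 8.4 = 0.5
x=81: ŷ = 0.8 + 0.1·81 = 8.9; r = 7.9 − 8.9 = -1
x=90: ŷ = 0.8 + 0.1·90 = 9.8; r = 9.8 − 9.8 = 0
x=95: ŷ = 0.8 + 0.1·95 = 10.3; r = 11.3 − 10.3 = 1
SSE = 1 + 2.25 + 9 + 0.25 + 1 + 0 + 1 = 14.5
s = √(14.5/5) = √2.9 ≈ 1.70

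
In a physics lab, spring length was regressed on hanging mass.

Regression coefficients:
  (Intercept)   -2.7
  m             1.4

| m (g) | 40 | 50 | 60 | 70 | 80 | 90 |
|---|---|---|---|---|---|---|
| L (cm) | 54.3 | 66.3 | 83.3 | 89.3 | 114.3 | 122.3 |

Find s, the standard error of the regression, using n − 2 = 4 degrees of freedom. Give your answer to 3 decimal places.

s = 4.123

m=40: L̂ = -2.7 + 1.4·40 = 53.3; e = 54.3 − 53.3 = 1
m=50: L̂ = -2.7 + 1.4·50 = 67.3; e = 66.3 − 67.3 = -1
m=60: L̂ = -2.7 + 1.4·60 = 81.3; e = 83.3 − 81.3 = 2
m=70: L̂ = -2.7 + 1.4·70 = 95.3; e = 89.3 − 95.3 = -6
m=80: L̂ = -2.7 + 1.4·80 = 109.3; e = 114.3 − 109.3 = 5
m=90: L̂ = -2.7 + 1.4·90 = 123.3; e = 122.3 − 123.3 = -1
SSE = 1 + 1 + 4 + 36 + 25 + 1 = 68
s = √(68/4) = √17 ≈ 4.123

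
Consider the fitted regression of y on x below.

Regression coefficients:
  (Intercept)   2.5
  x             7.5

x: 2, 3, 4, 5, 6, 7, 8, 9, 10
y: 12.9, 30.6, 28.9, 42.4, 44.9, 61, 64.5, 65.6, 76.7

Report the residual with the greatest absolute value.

r = 6

x=2: ŷ = 2.5 + 7.5·2 = 17.5; r = 12.9 − 17.5 = -4.6
x=3: ŷ = 2.5 + 7.5·3 = 25; r = 30.6 − 25 = 5.6
x=4: ŷ = 2.5 + 7.5·4 = 32.5; r = 28.9 − 32.5 = -3.6
x=5: ŷ = 2.5 + 7.5·5 = 40; r = 42.4 − 40 = 2.4
x=6: ŷ = 2.5 + 7.5·6 = 47.5; r = 44.9 − 47.5 = -2.6
x=7: ŷ = 2.5 + 7.5·7 = 55; r = 61 − 55 = 6
x=8: ŷ = 2.5 + 7.5·8 = 62.5; r = 64.5 − 62.5 = 2
x=9: ŷ = 2.5 + 7.5·9 = 70; r = 65.6 − 70 = -4.4
x=10: ŷ = 2.5 + 7.5·10 = 77.5; r = 76.7 − 77.5 = -0.8
Largest |r| is 6 at x = 7, residual 6.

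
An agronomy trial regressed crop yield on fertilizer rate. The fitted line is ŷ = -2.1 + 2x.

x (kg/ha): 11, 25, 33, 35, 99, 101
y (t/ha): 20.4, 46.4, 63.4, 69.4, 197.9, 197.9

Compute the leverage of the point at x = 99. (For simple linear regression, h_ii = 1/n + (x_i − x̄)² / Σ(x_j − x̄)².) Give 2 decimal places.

h = 0.47

x̄ = (11 + 25 + 33 + 35 + 99 + 101)/6 = 50.6667
Σ(x − x̄)² = 1573.44 + 658.778 + 312.111 + 245.444 + 2336.11 + 2533.44 = 7659.33
h = 1/6 + (48.3333)²/7659.33 = 0.166667 + 0.305002 = 0.47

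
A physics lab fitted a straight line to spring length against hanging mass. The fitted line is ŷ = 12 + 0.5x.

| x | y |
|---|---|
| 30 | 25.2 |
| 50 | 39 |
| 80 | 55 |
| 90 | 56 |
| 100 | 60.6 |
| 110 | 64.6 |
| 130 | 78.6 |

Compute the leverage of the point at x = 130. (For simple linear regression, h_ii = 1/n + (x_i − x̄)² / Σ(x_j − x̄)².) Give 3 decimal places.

h = 0.434

x̄ = (30 + 50 + 80 + 90 + 100 + 110 + 130)/7 = 84.2857
Σ(x − x̄)² = 2946.94 + 1175.51 + 18.3673 + 32.6531 + 246.939 + 661.224 + 2089.8 = 7171.43
h = 1/7 + (45.7143)²/7171.43 = 0.142857 + 0.291406 = 0.434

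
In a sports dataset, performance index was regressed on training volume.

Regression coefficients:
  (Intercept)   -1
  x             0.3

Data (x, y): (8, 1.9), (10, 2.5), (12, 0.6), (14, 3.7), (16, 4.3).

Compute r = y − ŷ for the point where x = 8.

ŷ = -1 + 0.3·8 = 1.4
r = 1.9 − 1.4 = 0.5

r = 0.5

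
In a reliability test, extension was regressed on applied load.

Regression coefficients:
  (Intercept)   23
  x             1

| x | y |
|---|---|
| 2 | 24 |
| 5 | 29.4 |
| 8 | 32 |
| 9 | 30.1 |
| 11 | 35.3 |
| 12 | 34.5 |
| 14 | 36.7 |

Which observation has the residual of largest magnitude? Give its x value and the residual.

x = 9, e = -1.9

x=2: ŷ = 23 + 2 = 25; e = 24 − 25 = -1
x=5: ŷ = 23 + 5 = 28; e = 29.4 − 28 = 1.4
x=8: ŷ = 23 + 8 = 31; e = 32 − 31 = 1
x=9: ŷ = 23 + 9 = 32; e = 30.1 − 32 = -1.9
x=11: ŷ = 23 + 11 = 34; e = 35.3 − 34 = 1.3
x=12: ŷ = 23 + 12 = 35; e = 34.5 − 35 = -0.5
x=14: ŷ = 23 + 14 = 37; e = 36.7 − 37 = -0.3
Largest |e| is 1.9 at x = 9, residual -1.9.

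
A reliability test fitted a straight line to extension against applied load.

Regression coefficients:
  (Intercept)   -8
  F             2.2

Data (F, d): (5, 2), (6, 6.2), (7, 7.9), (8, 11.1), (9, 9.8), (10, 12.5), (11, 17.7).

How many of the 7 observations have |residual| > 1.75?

1

F=5: d̂ = -8 + 2.2·5 = 3; r = 2 − 3 = -1
F=6: d̂ = -8 + 2.2·6 = 5.2; r = 6.2 − 5.2 = 1
F=7: d̂ = -8 + 2.2·7 = 7.4; r = 7.9 − 7.4 = 0.5
F=8: d̂ = -8 + 2.2·8 = 9.6; r = 11.1 − 9.6 = 1.5
F=9: d̂ = -8 + 2.2·9 = 11.8; r = 9.8 − 11.8 = -2
F=10: d̂ = -8 + 2.2·10 = 14; r = 12.5 − 14 = -1.5
F=11: d̂ = -8 + 2.2·11 = 16.2; r = 17.7 − 16.2 = 1.5
|r| > 1.75: F=9 (|r|=2) → 1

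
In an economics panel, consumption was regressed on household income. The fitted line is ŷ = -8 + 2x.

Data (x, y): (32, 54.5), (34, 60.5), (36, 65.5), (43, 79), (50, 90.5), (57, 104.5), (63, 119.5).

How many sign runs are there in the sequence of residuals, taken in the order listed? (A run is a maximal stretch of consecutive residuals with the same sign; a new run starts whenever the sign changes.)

4 runs

x=32: ŷ = -8 + 2·32 = 56; r = 54.5 − 56 = -1.5
x=34: ŷ = -8 + 2·34 = 60; r = 60.5 − 60 = 0.5
x=36: ŷ = -8 + 2·36 = 64; r = 65.5 − 64 = 1.5
x=43: ŷ = -8 + 2·43 = 78; r = 79 − 78 = 1
x=50: ŷ = -8 + 2·50 = 92; r = 90.5 − 92 = -1.5
x=57: ŷ = -8 + 2·57 = 106; r = 104.5 − 106 = -1.5
x=63: ŷ = -8 + 2·63 = 118; r = 119.5 − 118 = 1.5
Signs: − + + + − − +
Runs: −×1, +×3, −×2, +×1 → 4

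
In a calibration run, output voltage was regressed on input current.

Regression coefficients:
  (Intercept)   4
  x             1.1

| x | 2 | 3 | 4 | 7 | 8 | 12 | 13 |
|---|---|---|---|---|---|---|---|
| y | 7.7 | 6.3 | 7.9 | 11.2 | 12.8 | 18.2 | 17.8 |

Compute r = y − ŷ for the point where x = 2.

ŷ = 4 + 1.1·2 = 6.2
r = 7.7 − 6.2 = 1.5

r = 1.5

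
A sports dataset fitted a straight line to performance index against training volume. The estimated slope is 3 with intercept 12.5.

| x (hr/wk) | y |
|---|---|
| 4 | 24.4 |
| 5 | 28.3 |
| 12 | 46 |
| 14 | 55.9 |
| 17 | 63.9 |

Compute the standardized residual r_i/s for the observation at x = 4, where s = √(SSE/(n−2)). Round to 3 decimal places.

x=4: ŷ = 12.5 + 3·4 = 24.5; r = 24.4 − 24.5 = -0.1
x=5: ŷ = 12.5 + 3·5 = 27.5; r = 28.3 − 27.5 = 0.8
x=12: ŷ = 12.5 + 3·12 = 48.5; r = 46 − 48.5 = -2.5
x=14: ŷ = 12.5 + 3·14 = 54.5; r = 55.9 − 54.5 = 1.4
x=17: ŷ = 12.5 + 3·17 = 63.5; r = 63.9 − 63.5 = 0.4
SSE = 0.01 + 0.64 + 6.25 + 1.96 + 0.16 = 9.02
s = √(9.02/3) = 1.73397
r/s = -0.1 / 1.73397 = -0.058

-0.058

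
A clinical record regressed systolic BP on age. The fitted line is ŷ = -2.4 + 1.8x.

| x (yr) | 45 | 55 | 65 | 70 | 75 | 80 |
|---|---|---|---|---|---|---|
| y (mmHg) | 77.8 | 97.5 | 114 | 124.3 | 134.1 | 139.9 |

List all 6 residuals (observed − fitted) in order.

x=45: ŷ = -2.4 + 1.8·45 = 78.6; r = 77.8 − 78.6 = -0.8
x=55: ŷ = -2.4 + 1.8·55 = 96.6; r = 97.5 − 96.6 = 0.9
x=65: ŷ = -2.4 + 1.8·65 = 114.6; r = 114 − 114.6 = -0.6
x=70: ŷ = -2.4 + 1.8·70 = 123.6; r = 124.3 − 123.6 = 0.7
x=75: ŷ = -2.4 + 1.8·75 = 132.6; r = 134.1 − 132.6 = 1.5
x=80: ŷ = -2.4 + 1.8·80 = 141.6; r = 139.9 − 141.6 = -1.7

-0.8, 0.9, -0.6, 0.7, 1.5, -1.7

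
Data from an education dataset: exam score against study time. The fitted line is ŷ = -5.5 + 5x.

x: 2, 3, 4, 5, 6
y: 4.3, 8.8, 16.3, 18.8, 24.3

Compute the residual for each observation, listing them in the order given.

x=2: ŷ = -5.5 + 5·2 = 4.5; r = 4.3 − 4.5 = -0.2
x=3: ŷ = -5.5 + 5·3 = 9.5; r = 8.8 − 9.5 = -0.7
x=4: ŷ = -5.5 + 5·4 = 14.5; r = 16.3 − 14.5 = 1.8
x=5: ŷ = -5.5 + 5·5 = 19.5; r = 18.8 − 19.5 = -0.7
x=6: ŷ = -5.5 + 5·6 = 24.5; r = 24.3 − 24.5 = -0.2

-0.2, -0.7, 1.8, -0.7, -0.2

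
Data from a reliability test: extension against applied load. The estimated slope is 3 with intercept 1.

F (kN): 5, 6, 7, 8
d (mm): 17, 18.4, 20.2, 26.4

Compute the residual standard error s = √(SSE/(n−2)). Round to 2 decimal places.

s = 1.81

F=5: ŷ = 1 + 3·5 = 16; e = 17 − 16 = 1
F=6: ŷ = 1 + 3·6 = 19; e = 18.4 − 19 = -0.6
F=7: ŷ = 1 + 3·7 = 22; e = 20.2 − 22 = -1.8
F=8: ŷ = 1 + 3·8 = 25; e = 26.4 − 25 = 1.4
SSE = 1 + 0.36 + 3.24 + 1.96 = 6.56
s = √(6.56/2) = √3.28 ≈ 1.81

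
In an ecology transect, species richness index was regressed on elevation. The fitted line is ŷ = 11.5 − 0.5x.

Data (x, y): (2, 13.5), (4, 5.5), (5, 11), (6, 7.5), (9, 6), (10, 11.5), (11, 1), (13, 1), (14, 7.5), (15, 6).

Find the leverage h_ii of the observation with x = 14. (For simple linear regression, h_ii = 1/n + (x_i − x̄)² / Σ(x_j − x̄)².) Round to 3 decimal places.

x̄ = (2 + 4 + 5 + 6 + 9 + 10 + 11 + 13 + 14 + 15)/10 = 8.9
Σ(x − x̄)² = 47.61 + 24.01 + 15.21 + 8.41 + 0.01 + 1.21 + 4.41 + 16.81 + 26.01 + 37.21 = 180.9
h = 1/10 + (5.1)²/180.9 = 0.1 + 0.143781 = 0.244

h = 0.244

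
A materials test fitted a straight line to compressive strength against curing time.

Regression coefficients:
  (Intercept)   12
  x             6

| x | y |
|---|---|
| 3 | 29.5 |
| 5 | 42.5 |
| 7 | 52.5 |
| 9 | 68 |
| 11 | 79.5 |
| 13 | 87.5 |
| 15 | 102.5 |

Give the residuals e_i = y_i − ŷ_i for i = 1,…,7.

-0.5, 0.5, -1.5, 2, 1.5, -2.5, 0.5

x=3: ŷ = 12 + 6·3 = 30; e = 29.5 − 30 = -0.5
x=5: ŷ = 12 + 6·5 = 42; e = 42.5 − 42 = 0.5
x=7: ŷ = 12 + 6·7 = 54; e = 52.5 − 54 = -1.5
x=9: ŷ = 12 + 6·9 = 66; e = 68 − 66 = 2
x=11: ŷ = 12 + 6·11 = 78; e = 79.5 − 78 = 1.5
x=13: ŷ = 12 + 6·13 = 90; e = 87.5 − 90 = -2.5
x=15: ŷ = 12 + 6·15 = 102; e = 102.5 − 102 = 0.5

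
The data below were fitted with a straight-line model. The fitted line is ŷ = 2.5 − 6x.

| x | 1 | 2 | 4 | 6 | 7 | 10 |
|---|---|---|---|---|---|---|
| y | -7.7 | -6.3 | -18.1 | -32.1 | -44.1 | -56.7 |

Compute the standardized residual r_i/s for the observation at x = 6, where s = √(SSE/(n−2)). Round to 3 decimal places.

x=1: ŷ = 2.5 − 6·1 = -3.5; r = -7.7 − (-3.5) = -4.2
x=2: ŷ = 2.5 − 6·2 = -9.5; r = -6.3 − (-9.5) = 3.2
x=4: ŷ = 2.5 − 6·4 = -21.5; r = -18.1 − (-21.5) = 3.4
x=6: ŷ = 2.5 − 6·6 = -33.5; r = -32.1 − (-33.5) = 1.4
x=7: ŷ = 2.5 − 6·7 = -39.5; r = -44.1 − (-39.5) = -4.6
x=10: ŷ = 2.5 − 6·10 = -57.5; r = -56.7 − (-57.5) = 0.8
SSE = 17.64 + 10.24 + 11.56 + 1.96 + 21.16 + 0.64 = 63.2
s = √(63.2/4) = 3.97492
r/s = 1.4 / 3.97492 = 0.352

0.352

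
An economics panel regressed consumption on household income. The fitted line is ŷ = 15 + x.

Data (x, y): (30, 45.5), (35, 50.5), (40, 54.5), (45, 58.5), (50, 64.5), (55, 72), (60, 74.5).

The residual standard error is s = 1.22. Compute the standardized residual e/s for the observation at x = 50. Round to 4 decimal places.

ŷ = 15 + 50 = 65
e = 64.5 − 65 = -0.5
e/s = -0.5 / 1.22 = -0.4098

-0.4098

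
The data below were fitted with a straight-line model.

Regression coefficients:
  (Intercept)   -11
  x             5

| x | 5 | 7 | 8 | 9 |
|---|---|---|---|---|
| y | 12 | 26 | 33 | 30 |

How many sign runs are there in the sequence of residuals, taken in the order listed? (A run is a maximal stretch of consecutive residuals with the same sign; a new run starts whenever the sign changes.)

x=5: ŷ = -11 + 5·5 = 14; r = 12 − 14 = -2
x=7: ŷ = -11 + 5·7 = 24; r = 26 − 24 = 2
x=8: ŷ = -11 + 5·8 = 29; r = 33 − 29 = 4
x=9: ŷ = -11 + 5·9 = 34; r = 30 − 34 = -4
Signs: − + + −
Runs: −×1, +×2, −×1 → 3

3 runs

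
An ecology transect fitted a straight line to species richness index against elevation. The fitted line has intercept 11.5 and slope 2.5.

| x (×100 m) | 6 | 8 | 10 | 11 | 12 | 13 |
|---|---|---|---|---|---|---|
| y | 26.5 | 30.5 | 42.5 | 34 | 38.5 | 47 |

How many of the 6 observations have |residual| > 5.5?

x=6: ŷ = 11.5 + 2.5·6 = 26.5; e = 26.5 − 26.5 = 0
x=8: ŷ = 11.5 + 2.5·8 = 31.5; e = 30.5 − 31.5 = -1
x=10: ŷ = 11.5 + 2.5·10 = 36.5; e = 42.5 − 36.5 = 6
x=11: ŷ = 11.5 + 2.5·11 = 39; e = 34 − 39 = -5
x=12: ŷ = 11.5 + 2.5·12 = 41.5; e = 38.5 − 41.5 = -3
x=13: ŷ = 11.5 + 2.5·13 = 44; e = 47 − 44 = 3
|e| > 5.5: x=10 (|e|=6) → 1

1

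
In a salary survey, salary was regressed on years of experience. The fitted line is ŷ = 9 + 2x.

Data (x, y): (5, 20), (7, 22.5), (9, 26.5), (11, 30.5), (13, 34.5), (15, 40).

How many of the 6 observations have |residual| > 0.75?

2

x=5: ŷ = 9 + 2·5 = 19; e = 20 − 19 = 1
x=7: ŷ = 9 + 2·7 = 23; e = 22.5 − 23 = -0.5
x=9: ŷ = 9 + 2·9 = 27; e = 26.5 − 27 = -0.5
x=11: ŷ = 9 + 2·11 = 31; e = 30.5 − 31 = -0.5
x=13: ŷ = 9 + 2·13 = 35; e = 34.5 − 35 = -0.5
x=15: ŷ = 9 + 2·15 = 39; e = 40 − 39 = 1
|e| > 0.75: x=5 (|e|=1), x=15 (|e|=1) → 2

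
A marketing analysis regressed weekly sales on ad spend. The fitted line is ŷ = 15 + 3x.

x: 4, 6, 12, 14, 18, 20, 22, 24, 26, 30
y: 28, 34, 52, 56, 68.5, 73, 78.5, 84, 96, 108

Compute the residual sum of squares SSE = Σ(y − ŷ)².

x=4: ŷ = 15 + 3·4 = 27; r = 28 − 27 = 1
x=6: ŷ = 15 + 3·6 = 33; r = 34 − 33 = 1
x=12: ŷ = 15 + 3·12 = 51; r = 52 − 51 = 1
x=14: ŷ = 15 + 3·14 = 57; r = 56 − 57 = -1
x=18: ŷ = 15 + 3·18 = 69; r = 68.5 − 69 = -0.5
x=20: ŷ = 15 + 3·20 = 75; r = 73 − 75 = -2
x=22: ŷ = 15 + 3·22 = 81; r = 78.5 − 81 = -2.5
x=24: ŷ = 15 + 3·24 = 87; r = 84 − 87 = -3
x=26: ŷ = 15 + 3·26 = 93; r = 96 − 93 = 3
x=30: ŷ = 15 + 3·30 = 105; r = 108 − 105 = 3
SSE = 1 + 1 + 1 + 1 + 0.25 + 4 + 6.25 + 9 + 9 + 9 = 41.5

SSE = 41.5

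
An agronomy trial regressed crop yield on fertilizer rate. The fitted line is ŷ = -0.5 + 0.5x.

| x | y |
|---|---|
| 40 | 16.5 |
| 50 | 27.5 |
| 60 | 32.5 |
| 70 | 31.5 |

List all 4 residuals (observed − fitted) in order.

x=40: ŷ = -0.5 + 0.5·40 = 19.5; r = 16.5 − 19.5 = -3
x=50: ŷ = -0.5 + 0.5·50 = 24.5; r = 27.5 − 24.5 = 3
x=60: ŷ = -0.5 + 0.5·60 = 29.5; r = 32.5 − 29.5 = 3
x=70: ŷ = -0.5 + 0.5·70 = 34.5; r = 31.5 − 34.5 = -3

-3, 3, 3, -3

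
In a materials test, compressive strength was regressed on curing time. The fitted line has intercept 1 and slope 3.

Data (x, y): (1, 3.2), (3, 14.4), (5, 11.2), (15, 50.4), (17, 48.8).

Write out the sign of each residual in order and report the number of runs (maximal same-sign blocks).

5 runs

x=1: ŷ = 1 + 3·1 = 4; r = 3.2 − 4 = -0.8
x=3: ŷ = 1 + 3·3 = 10; r = 14.4 − 10 = 4.4
x=5: ŷ = 1 + 3·5 = 16; r = 11.2 − 16 = -4.8
x=15: ŷ = 1 + 3·15 = 46; r = 50.4 − 46 = 4.4
x=17: ŷ = 1 + 3·17 = 52; r = 48.8 − 52 = -3.2
Signs: − + − + −
Runs: −×1, +×1, −×1, +×1, −×1 → 5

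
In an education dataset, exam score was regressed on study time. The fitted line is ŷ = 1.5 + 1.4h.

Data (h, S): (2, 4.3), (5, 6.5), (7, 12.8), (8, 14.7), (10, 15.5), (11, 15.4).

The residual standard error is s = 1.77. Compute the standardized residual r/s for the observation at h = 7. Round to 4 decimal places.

0.8475

ŷ = 1.5 + 1.4·7 = 11.3
r = 12.8 − 11.3 = 1.5
r/s = 1.5 / 1.77 = 0.8475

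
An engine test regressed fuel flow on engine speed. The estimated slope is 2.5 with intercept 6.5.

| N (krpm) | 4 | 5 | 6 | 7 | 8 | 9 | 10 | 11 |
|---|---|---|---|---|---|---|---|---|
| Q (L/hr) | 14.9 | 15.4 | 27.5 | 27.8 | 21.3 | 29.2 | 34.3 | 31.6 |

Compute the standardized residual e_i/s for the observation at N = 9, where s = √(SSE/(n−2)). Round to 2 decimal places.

0.05

N=4: ŷ = 6.5 + 2.5·4 = 16.5; e = 14.9 − 16.5 = -1.6
N=5: ŷ = 6.5 + 2.5·5 = 19; e = 15.4 − 19 = -3.6
N=6: ŷ = 6.5 + 2.5·6 = 21.5; e = 27.5 − 21.5 = 6
N=7: ŷ = 6.5 + 2.5·7 = 24; e = 27.8 − 24 = 3.8
N=8: ŷ = 6.5 + 2.5·8 = 26.5; e = 21.3 − 26.5 = -5.2
N=9: ŷ = 6.5 + 2.5·9 = 29; e = 29.2 − 29 = 0.2
N=10: ŷ = 6.5 + 2.5·10 = 31.5; e = 34.3 − 31.5 = 2.8
N=11: ŷ = 6.5 + 2.5·11 = 34; e = 31.6 − 34 = -2.4
SSE = 2.56 + 12.96 + 36 + 14.44 + 27.04 + 0.04 + 7.84 + 5.76 = 106.64
s = √(106.64/6) = 4.21584
e/s = 0.2 / 4.21584 = 0.05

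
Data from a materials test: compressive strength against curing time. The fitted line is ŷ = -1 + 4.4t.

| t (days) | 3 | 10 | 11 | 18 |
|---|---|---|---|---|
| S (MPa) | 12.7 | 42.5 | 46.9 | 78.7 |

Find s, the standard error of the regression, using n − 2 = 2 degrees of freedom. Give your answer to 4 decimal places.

s = 0.7071

t=3: ŷ = -1 + 4.4·3 = 12.2; e = 12.7 − 12.2 = 0.5
t=10: ŷ = -1 + 4.4·10 = 43; e = 42.5 − 43 = -0.5
t=11: ŷ = -1 + 4.4·11 = 47.4; e = 46.9 − 47.4 = -0.5
t=18: ŷ = -1 + 4.4·18 = 78.2; e = 78.7 − 78.2 = 0.5
SSE = 0.25 + 0.25 + 0.25 + 0.25 = 1
s = √(1/2) = √0.5 ≈ 0.7071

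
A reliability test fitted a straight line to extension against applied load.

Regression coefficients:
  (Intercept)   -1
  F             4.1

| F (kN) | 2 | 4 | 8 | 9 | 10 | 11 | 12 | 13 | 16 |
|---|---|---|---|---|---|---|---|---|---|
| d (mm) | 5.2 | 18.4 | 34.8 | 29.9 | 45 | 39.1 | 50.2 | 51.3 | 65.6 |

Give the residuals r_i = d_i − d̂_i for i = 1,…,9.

-2, 3, 3, -6, 5, -5, 2, -1, 1

F=2: d̂ = -1 + 4.1·2 = 7.2; r = 5.2 − 7.2 = -2
F=4: d̂ = -1 + 4.1·4 = 15.4; r = 18.4 − 15.4 = 3
F=8: d̂ = -1 + 4.1·8 = 31.8; r = 34.8 − 31.8 = 3
F=9: d̂ = -1 + 4.1·9 = 35.9; r = 29.9 − 35.9 = -6
F=10: d̂ = -1 + 4.1·10 = 40; r = 45 − 40 = 5
F=11: d̂ = -1 + 4.1·11 = 44.1; r = 39.1 − 44.1 = -5
F=12: d̂ = -1 + 4.1·12 = 48.2; r = 50.2 − 48.2 = 2
F=13: d̂ = -1 + 4.1·13 = 52.3; r = 51.3 − 52.3 = -1
F=16: d̂ = -1 + 4.1·16 = 64.6; r = 65.6 − 64.6 = 1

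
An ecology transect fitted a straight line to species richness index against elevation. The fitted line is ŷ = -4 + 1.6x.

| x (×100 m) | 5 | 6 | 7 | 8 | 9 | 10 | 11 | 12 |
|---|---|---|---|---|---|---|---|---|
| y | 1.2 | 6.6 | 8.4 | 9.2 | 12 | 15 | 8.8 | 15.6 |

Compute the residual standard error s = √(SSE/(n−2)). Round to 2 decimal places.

x=5: ŷ = -4 + 1.6·5 = 4; e = 1.2 − 4 = -2.8
x=6: ŷ = -4 + 1.6·6 = 5.6; e = 6.6 − 5.6 = 1
x=7: ŷ = -4 + 1.6·7 = 7.2; e = 8.4 − 7.2 = 1.2
x=8: ŷ = -4 + 1.6·8 = 8.8; e = 9.2 − 8.8 = 0.4
x=9: ŷ = -4 + 1.6·9 = 10.4; e = 12 − 10.4 = 1.6
x=10: ŷ = -4 + 1.6·10 = 12; e = 15 − 12 = 3
x=11: ŷ = -4 + 1.6·11 = 13.6; e = 8.8 − 13.6 = -4.8
x=12: ŷ = -4 + 1.6·12 = 15.2; e = 15.6 − 15.2 = 0.4
SSE = 7.84 + 1 + 1.44 + 0.16 + 2.56 + 9 + 23.04 + 0.16 = 45.2
s = √(45.2/6) = √7.53333 ≈ 2.74

s = 2.74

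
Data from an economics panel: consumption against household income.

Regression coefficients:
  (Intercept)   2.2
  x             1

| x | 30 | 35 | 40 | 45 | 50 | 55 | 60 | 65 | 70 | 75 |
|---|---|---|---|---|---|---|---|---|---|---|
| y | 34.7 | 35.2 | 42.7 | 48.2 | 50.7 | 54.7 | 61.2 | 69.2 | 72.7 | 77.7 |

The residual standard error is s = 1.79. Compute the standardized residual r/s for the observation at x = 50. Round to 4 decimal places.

ŷ = 2.2 + 50 = 52.2
r = 50.7 − 52.2 = -1.5
r/s = -1.5 / 1.79 = -0.8380

-0.8380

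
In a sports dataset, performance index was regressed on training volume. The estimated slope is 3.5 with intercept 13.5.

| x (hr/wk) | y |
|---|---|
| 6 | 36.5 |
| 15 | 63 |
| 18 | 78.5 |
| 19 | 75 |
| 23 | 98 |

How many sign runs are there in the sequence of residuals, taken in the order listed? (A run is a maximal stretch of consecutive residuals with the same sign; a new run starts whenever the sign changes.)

5 runs

x=6: ŷ = 13.5 + 3.5·6 = 34.5; r = 36.5 − 34.5 = 2
x=15: ŷ = 13.5 + 3.5·15 = 66; r = 63 − 66 = -3
x=18: ŷ = 13.5 + 3.5·18 = 76.5; r = 78.5 − 76.5 = 2
x=19: ŷ = 13.5 + 3.5·19 = 80; r = 75 − 80 = -5
x=23: ŷ = 13.5 + 3.5·23 = 94; r = 98 − 94 = 4
Signs: + − + − +
Runs: +×1, −×1, +×1, −×1, +×1 → 5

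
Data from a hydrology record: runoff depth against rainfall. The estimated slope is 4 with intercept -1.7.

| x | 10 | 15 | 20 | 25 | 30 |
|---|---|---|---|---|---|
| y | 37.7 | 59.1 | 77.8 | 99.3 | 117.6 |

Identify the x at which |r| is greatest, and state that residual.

x=10: ŷ = -1.7 + 4·10 = 38.3; r = 37.7 − 38.3 = -0.6
x=15: ŷ = -1.7 + 4·15 = 58.3; r = 59.1 − 58.3 = 0.8
x=20: ŷ = -1.7 + 4·20 = 78.3; r = 77.8 − 78.3 = -0.5
x=25: ŷ = -1.7 + 4·25 = 98.3; r = 99.3 − 98.3 = 1
x=30: ŷ = -1.7 + 4·30 = 118.3; r = 117.6 − 118.3 = -0.7
Largest |r| is 1 at x = 25, residual 1.

x = 25, r = 1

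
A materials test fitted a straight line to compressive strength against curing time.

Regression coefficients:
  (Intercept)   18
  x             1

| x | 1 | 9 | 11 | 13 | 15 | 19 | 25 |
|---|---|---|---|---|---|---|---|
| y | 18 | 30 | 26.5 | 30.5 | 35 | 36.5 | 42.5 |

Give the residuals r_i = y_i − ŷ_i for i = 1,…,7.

-1, 3, -2.5, -0.5, 2, -0.5, -0.5

x=1: ŷ = 18 + 1 = 19; r = 18 − 19 = -1
x=9: ŷ = 18 + 9 = 27; r = 30 − 27 = 3
x=11: ŷ = 18 + 11 = 29; r = 26.5 − 29 = -2.5
x=13: ŷ = 18 + 13 = 31; r = 30.5 − 31 = -0.5
x=15: ŷ = 18 + 15 = 33; r = 35 − 33 = 2
x=19: ŷ = 18 + 19 = 37; r = 36.5 − 37 = -0.5
x=25: ŷ = 18 + 25 = 43; r = 42.5 − 43 = -0.5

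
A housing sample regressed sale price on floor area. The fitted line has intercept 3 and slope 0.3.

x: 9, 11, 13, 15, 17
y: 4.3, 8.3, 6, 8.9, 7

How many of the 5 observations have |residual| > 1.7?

1

x=9: ŷ = 3 + 0.3·9 = 5.7; r = 4.3 − 5.7 = -1.4
x=11: ŷ = 3 + 0.3·11 = 6.3; r = 8.3 − 6.3 = 2
x=13: ŷ = 3 + 0.3·13 = 6.9; r = 6 − 6.9 = -0.9
x=15: ŷ = 3 + 0.3·15 = 7.5; r = 8.9 − 7.5 = 1.4
x=17: ŷ = 3 + 0.3·17 = 8.1; r = 7 − 8.1 = -1.1
|r| > 1.7: x=11 (|r|=2) → 1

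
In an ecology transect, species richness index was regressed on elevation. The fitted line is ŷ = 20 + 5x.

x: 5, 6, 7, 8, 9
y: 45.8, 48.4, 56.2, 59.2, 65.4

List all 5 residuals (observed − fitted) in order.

x=5: ŷ = 20 + 5·5 = 45; e = 45.8 − 45 = 0.8
x=6: ŷ = 20 + 5·6 = 50; e = 48.4 − 50 = -1.6
x=7: ŷ = 20 + 5·7 = 55; e = 56.2 − 55 = 1.2
x=8: ŷ = 20 + 5·8 = 60; e = 59.2 − 60 = -0.8
x=9: ŷ = 20 + 5·9 = 65; e = 65.4 − 65 = 0.4

0.8, -1.6, 1.2, -0.8, 0.4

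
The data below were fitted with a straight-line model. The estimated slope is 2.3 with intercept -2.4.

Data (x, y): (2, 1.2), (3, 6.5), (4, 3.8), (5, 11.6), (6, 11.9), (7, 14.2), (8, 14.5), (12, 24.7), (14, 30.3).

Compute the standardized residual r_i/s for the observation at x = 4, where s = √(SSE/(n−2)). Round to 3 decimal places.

x=2: ŷ = -2.4 + 2.3·2 = 2.2; r = 1.2 − 2.2 = -1
x=3: ŷ = -2.4 + 2.3·3 = 4.5; r = 6.5 − 4.5 = 2
x=4: ŷ = -2.4 + 2.3·4 = 6.8; r = 3.8 − 6.8 = -3
x=5: ŷ = -2.4 + 2.3·5 = 9.1; r = 11.6 − 9.1 = 2.5
x=6: ŷ = -2.4 + 2.3·6 = 11.4; r = 11.9 − 11.4 = 0.5
x=7: ŷ = -2.4 + 2.3·7 = 13.7; r = 14.2 − 13.7 = 0.5
x=8: ŷ = -2.4 + 2.3·8 = 16; r = 14.5 − 16 = -1.5
x=12: ŷ = -2.4 + 2.3·12 = 25.2; r = 24.7 − 25.2 = -0.5
x=14: ŷ = -2.4 + 2.3·14 = 29.8; r = 30.3 − 29.8 = 0.5
SSE = 1 + 4 + 9 + 6.25 + 0.25 + 0.25 + 2.25 + 0.25 + 0.25 = 23.5
s = √(23.5/7) = 1.83225
r/s = -3 / 1.83225 = -1.637

-1.637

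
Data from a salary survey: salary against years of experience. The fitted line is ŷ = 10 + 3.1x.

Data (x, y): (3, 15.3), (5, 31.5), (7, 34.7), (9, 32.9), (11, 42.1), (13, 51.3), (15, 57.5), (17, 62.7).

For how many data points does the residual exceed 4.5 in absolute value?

2

x=3: ŷ = 10 + 3.1·3 = 19.3; e = 15.3 − 19.3 = -4
x=5: ŷ = 10 + 3.1·5 = 25.5; e = 31.5 − 25.5 = 6
x=7: ŷ = 10 + 3.1·7 = 31.7; e = 34.7 − 31.7 = 3
x=9: ŷ = 10 + 3.1·9 = 37.9; e = 32.9 − 37.9 = -5
x=11: ŷ = 10 + 3.1·11 = 44.1; e = 42.1 − 44.1 = -2
x=13: ŷ = 10 + 3.1·13 = 50.3; e = 51.3 − 50.3 = 1
x=15: ŷ = 10 + 3.1·15 = 56.5; e = 57.5 − 56.5 = 1
x=17: ŷ = 10 + 3.1·17 = 62.7; e = 62.7 − 62.7 = 0
|e| > 4.5: x=5 (|e|=6), x=9 (|e|=5) → 2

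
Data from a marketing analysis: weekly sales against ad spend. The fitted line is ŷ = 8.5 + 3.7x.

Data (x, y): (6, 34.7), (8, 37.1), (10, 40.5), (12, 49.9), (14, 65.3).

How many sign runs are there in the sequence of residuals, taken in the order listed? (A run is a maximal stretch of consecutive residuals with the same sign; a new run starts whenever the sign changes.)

3 runs

x=6: ŷ = 8.5 + 3.7·6 = 30.7; r = 34.7 − 30.7 = 4
x=8: ŷ = 8.5 + 3.7·8 = 38.1; r = 37.1 − 38.1 = -1
x=10: ŷ = 8.5 + 3.7·10 = 45.5; r = 40.5 − 45.5 = -5
x=12: ŷ = 8.5 + 3.7·12 = 52.9; r = 49.9 − 52.9 = -3
x=14: ŷ = 8.5 + 3.7·14 = 60.3; r = 65.3 − 60.3 = 5
Signs: + − − − +
Runs: +×1, −×3, +×1 → 3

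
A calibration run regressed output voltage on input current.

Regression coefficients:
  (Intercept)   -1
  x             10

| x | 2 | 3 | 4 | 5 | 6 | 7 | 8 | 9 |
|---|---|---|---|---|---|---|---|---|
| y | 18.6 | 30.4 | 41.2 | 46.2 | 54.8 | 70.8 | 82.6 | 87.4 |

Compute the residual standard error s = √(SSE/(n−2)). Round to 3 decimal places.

x=2: ŷ = -1 + 10·2 = 19; r = 18.6 − 19 = -0.4
x=3: ŷ = -1 + 10·3 = 29; r = 30.4 − 29 = 1.4
x=4: ŷ = -1 + 10·4 = 39; r = 41.2 − 39 = 2.2
x=5: ŷ = -1 + 10·5 = 49; r = 46.2 − 49 = -2.8
x=6: ŷ = -1 + 10·6 = 59; r = 54.8 − 59 = -4.2
x=7: ŷ = -1 + 10·7 = 69; r = 70.8 − 69 = 1.8
x=8: ŷ = -1 + 10·8 = 79; r = 82.6 − 79 = 3.6
x=9: ŷ = -1 + 10·9 = 89; r = 87.4 − 89 = -1.6
SSE = 0.16 + 1.96 + 4.84 + 7.84 + 17.64 + 3.24 + 12.96 + 2.56 = 51.2
s = √(51.2/6) = √8.53333 ≈ 2.921

s = 2.921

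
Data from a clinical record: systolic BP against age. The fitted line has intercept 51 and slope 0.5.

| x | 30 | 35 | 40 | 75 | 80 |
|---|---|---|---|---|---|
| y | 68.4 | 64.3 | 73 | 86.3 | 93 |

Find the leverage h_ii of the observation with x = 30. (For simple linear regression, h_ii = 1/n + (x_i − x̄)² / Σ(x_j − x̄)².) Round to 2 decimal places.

x̄ = (30 + 35 + 40 + 75 + 80)/5 = 52
Σ(x − x̄)² = 484 + 289 + 144 + 529 + 784 = 2230
h = 1/5 + (-22)²/2230 = 0.2 + 0.21704 = 0.42

h = 0.42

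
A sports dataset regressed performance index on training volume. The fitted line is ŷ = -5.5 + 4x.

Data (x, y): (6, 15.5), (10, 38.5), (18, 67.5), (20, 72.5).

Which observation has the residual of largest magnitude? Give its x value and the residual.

x = 10, r = 4

x=6: ŷ = -5.5 + 4·6 = 18.5; r = 15.5 − 18.5 = -3
x=10: ŷ = -5.5 + 4·10 = 34.5; r = 38.5 − 34.5 = 4
x=18: ŷ = -5.5 + 4·18 = 66.5; r = 67.5 − 66.5 = 1
x=20: ŷ = -5.5 + 4·20 = 74.5; r = 72.5 − 74.5 = -2
Largest |r| is 4 at x = 10, residual 4.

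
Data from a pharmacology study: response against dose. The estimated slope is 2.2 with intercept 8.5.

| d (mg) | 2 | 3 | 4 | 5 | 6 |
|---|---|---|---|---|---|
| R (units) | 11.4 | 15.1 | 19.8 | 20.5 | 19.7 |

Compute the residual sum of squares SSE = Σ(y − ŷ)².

SSE = 13.5

d=2: R̂ = 8.5 + 2.2·2 = 12.9; e = 11.4 − 12.9 = -1.5
d=3: R̂ = 8.5 + 2.2·3 = 15.1; e = 15.1 − 15.1 = 0
d=4: R̂ = 8.5 + 2.2·4 = 17.3; e = 19.8 − 17.3 = 2.5
d=5: R̂ = 8.5 + 2.2·5 = 19.5; e = 20.5 − 19.5 = 1
d=6: R̂ = 8.5 + 2.2·6 = 21.7; e = 19.7 − 21.7 = -2
SSE = 2.25 + 0 + 6.25 + 1 + 4 = 13.5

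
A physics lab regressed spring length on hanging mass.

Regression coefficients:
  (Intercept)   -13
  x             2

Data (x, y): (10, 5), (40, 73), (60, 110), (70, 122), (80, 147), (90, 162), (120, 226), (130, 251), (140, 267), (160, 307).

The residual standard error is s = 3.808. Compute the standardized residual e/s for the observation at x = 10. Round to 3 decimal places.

-0.525

ŷ = -13 + 2·10 = 7
e = 5 − 7 = -2
e/s = -2 / 3.808 = -0.525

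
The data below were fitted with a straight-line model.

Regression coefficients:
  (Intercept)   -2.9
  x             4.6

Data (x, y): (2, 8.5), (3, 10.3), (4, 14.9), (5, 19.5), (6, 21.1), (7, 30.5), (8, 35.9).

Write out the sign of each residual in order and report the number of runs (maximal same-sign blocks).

3 runs

x=2: ŷ = -2.9 + 4.6·2 = 6.3; r = 8.5 − 6.3 = 2.2
x=3: ŷ = -2.9 + 4.6·3 = 10.9; r = 10.3 − 10.9 = -0.6
x=4: ŷ = -2.9 + 4.6·4 = 15.5; r = 14.9 − 15.5 = -0.6
x=5: ŷ = -2.9 + 4.6·5 = 20.1; r = 19.5 − 20.1 = -0.6
x=6: ŷ = -2.9 + 4.6·6 = 24.7; r = 21.1 − 24.7 = -3.6
x=7: ŷ = -2.9 + 4.6·7 = 29.3; r = 30.5 − 29.3 = 1.2
x=8: ŷ = -2.9 + 4.6·8 = 33.9; r = 35.9 − 33.9 = 2
Signs: + − − − − + +
Runs: +×1, −×4, +×2 → 3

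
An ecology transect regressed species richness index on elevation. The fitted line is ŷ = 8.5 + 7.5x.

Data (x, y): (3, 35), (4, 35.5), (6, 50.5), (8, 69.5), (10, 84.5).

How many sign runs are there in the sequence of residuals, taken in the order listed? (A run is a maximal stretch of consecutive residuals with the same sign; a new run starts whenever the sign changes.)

3 runs

x=3: ŷ = 8.5 + 7.5·3 = 31; r = 35 − 31 = 4
x=4: ŷ = 8.5 + 7.5·4 = 38.5; r = 35.5 − 38.5 = -3
x=6: ŷ = 8.5 + 7.5·6 = 53.5; r = 50.5 − 53.5 = -3
x=8: ŷ = 8.5 + 7.5·8 = 68.5; r = 69.5 − 68.5 = 1
x=10: ŷ = 8.5 + 7.5·10 = 83.5; r = 84.5 − 83.5 = 1
Signs: + − − + +
Runs: +×1, −×2, +×2 → 3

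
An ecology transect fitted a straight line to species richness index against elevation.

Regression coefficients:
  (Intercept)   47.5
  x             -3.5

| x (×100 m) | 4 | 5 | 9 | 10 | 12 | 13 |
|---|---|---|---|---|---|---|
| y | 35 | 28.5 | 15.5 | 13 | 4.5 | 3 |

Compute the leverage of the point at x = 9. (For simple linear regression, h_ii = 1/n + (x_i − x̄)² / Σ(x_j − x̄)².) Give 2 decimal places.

x̄ = (4 + 5 + 9 + 10 + 12 + 13)/6 = 8.83333
Σ(x − x̄)² = 23.3611 + 14.6944 + 0.0277778 + 1.36111 + 10.0278 + 17.3611 = 66.8333
h = 1/6 + (0.166667)²/66.8333 = 0.166667 + 0.000415628 = 0.17

h = 0.17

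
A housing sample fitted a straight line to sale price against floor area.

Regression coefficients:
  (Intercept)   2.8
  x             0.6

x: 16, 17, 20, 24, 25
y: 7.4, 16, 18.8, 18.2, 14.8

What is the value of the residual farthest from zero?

r = -5

x=16: ŷ = 2.8 + 0.6·16 = 12.4; r = 7.4 − 12.4 = -5
x=17: ŷ = 2.8 + 0.6·17 = 13; r = 16 − 13 = 3
x=20: ŷ = 2.8 + 0.6·20 = 14.8; r = 18.8 − 14.8 = 4
x=24: ŷ = 2.8 + 0.6·24 = 17.2; r = 18.2 − 17.2 = 1
x=25: ŷ = 2.8 + 0.6·25 = 17.8; r = 14.8 − 17.8 = -3
Largest |r| is 5 at x = 16, residual -5.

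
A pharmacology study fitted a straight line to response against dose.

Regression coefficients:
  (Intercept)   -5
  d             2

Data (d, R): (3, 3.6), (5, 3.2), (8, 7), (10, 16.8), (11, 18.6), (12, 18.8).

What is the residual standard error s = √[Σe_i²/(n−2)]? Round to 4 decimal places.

d=3: R̂ = -5 + 2·3 = 1; e = 3.6 − 1 = 2.6
d=5: R̂ = -5 + 2·5 = 5; e = 3.2 − 5 = -1.8
d=8: R̂ = -5 + 2·8 = 11; e = 7 − 11 = -4
d=10: R̂ = -5 + 2·10 = 15; e = 16.8 − 15 = 1.8
d=11: R̂ = -5 + 2·11 = 17; e = 18.6 − 17 = 1.6
d=12: R̂ = -5 + 2·12 = 19; e = 18.8 − 19 = -0.2
SSE = 6.76 + 3.24 + 16 + 3.24 + 2.56 + 0.04 = 31.84
s = √(31.84/4) = √7.96 ≈ 2.8213

s = 2.8213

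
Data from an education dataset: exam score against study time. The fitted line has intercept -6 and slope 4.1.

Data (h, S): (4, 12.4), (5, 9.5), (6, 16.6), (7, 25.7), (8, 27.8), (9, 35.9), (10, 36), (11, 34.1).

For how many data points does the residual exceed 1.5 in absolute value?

6

h=4: Ŝ = -6 + 4.1·4 = 10.4; r = 12.4 − 10.4 = 2
h=5: Ŝ = -6 + 4.1·5 = 14.5; r = 9.5 − 14.5 = -5
h=6: Ŝ = -6 + 4.1·6 = 18.6; r = 16.6 − 18.6 = -2
h=7: Ŝ = -6 + 4.1·7 = 22.7; r = 25.7 − 22.7 = 3
h=8: Ŝ = -6 + 4.1·8 = 26.8; r = 27.8 − 26.8 = 1
h=9: Ŝ = -6 + 4.1·9 = 30.9; r = 35.9 − 30.9 = 5
h=10: Ŝ = -6 + 4.1·10 = 35; r = 36 − 35 = 1
h=11: Ŝ = -6 + 4.1·11 = 39.1; r = 34.1 − 39.1 = -5
|r| > 1.5: h=4 (|r|=2), h=5 (|r|=5), h=6 (|r|=2), h=7 (|r|=3), h=9 (|r|=5), h=11 (|r|=5) → 6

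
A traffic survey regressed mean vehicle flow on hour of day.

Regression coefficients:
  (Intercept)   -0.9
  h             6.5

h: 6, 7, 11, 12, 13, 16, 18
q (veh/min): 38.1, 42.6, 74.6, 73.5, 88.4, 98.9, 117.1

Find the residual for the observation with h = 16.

r = -4.2

ŷ = -0.9 + 6.5·16 = 103.1
r = 98.9 − 103.1 = -4.2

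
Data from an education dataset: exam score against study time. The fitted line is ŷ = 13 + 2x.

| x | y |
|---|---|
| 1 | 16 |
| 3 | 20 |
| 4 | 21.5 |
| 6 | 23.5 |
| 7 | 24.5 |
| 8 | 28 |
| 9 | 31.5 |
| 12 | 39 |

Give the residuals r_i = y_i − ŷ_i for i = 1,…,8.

x=1: ŷ = 13 + 2·1 = 15; r = 16 − 15 = 1
x=3: ŷ = 13 + 2·3 = 19; r = 20 − 19 = 1
x=4: ŷ = 13 + 2·4 = 21; r = 21.5 − 21 = 0.5
x=6: ŷ = 13 + 2·6 = 25; r = 23.5 − 25 = -1.5
x=7: ŷ = 13 + 2·7 = 27; r = 24.5 − 27 = -2.5
x=8: ŷ = 13 + 2·8 = 29; r = 28 − 29 = -1
x=9: ŷ = 13 + 2·9 = 31; r = 31.5 − 31 = 0.5
x=12: ŷ = 13 + 2·12 = 37; r = 39 − 37 = 2

1, 1, 0.5, -1.5, -2.5, -1, 0.5, 2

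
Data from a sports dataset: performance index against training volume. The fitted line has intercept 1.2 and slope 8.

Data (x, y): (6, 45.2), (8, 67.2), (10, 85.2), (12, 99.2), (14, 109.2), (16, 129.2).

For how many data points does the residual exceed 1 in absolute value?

x=6: ŷ = 1.2 + 8·6 = 49.2; e = 45.2 − 49.2 = -4
x=8: ŷ = 1.2 + 8·8 = 65.2; e = 67.2 − 65.2 = 2
x=10: ŷ = 1.2 + 8·10 = 81.2; e = 85.2 − 81.2 = 4
x=12: ŷ = 1.2 + 8·12 = 97.2; e = 99.2 − 97.2 = 2
x=14: ŷ = 1.2 + 8·14 = 113.2; e = 109.2 − 113.2 = -4
x=16: ŷ = 1.2 + 8·16 = 129.2; e = 129.2 − 129.2 = 0
|e| > 1: x=6 (|e|=4), x=8 (|e|=2), x=10 (|e|=4), x=12 (|e|=2), x=14 (|e|=4) → 5

5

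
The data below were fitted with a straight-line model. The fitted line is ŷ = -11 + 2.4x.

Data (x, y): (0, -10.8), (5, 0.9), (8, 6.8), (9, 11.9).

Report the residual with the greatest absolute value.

e = -1.4

x=0: ŷ = -11 + 2.4·0 = -11; e = -10.8 − (-11) = 0.2
x=5: ŷ = -11 + 2.4·5 = 1; e = 0.9 − 1 = -0.1
x=8: ŷ = -11 + 2.4·8 = 8.2; e = 6.8 − 8.2 = -1.4
x=9: ŷ = -11 + 2.4·9 = 10.6; e = 11.9 − 10.6 = 1.3
Largest |e| is 1.4 at x = 8, residual -1.4.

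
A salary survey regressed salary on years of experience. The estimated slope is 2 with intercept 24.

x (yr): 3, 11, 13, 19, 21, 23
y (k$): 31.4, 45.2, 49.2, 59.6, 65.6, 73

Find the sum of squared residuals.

x=3: ŷ = 24 + 2·3 = 30; r = 31.4 − 30 = 1.4
x=11: ŷ = 24 + 2·11 = 46; r = 45.2 − 46 = -0.8
x=13: ŷ = 24 + 2·13 = 50; r = 49.2 − 50 = -0.8
x=19: ŷ = 24 + 2·19 = 62; r = 59.6 − 62 = -2.4
x=21: ŷ = 24 + 2·21 = 66; r = 65.6 − 66 = -0.4
x=23: ŷ = 24 + 2·23 = 70; r = 73 − 70 = 3
SSE = 1.96 + 0.64 + 0.64 + 5.76 + 0.16 + 9 = 18.16

SSE = 18.16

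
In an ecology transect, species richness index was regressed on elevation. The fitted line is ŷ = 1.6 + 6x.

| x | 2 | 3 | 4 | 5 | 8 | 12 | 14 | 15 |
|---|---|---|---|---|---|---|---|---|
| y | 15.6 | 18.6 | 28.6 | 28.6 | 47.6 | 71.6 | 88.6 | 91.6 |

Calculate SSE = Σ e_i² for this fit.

x=2: ŷ = 1.6 + 6·2 = 13.6; e = 15.6 − 13.6 = 2
x=3: ŷ = 1.6 + 6·3 = 19.6; e = 18.6 − 19.6 = -1
x=4: ŷ = 1.6 + 6·4 = 25.6; e = 28.6 − 25.6 = 3
x=5: ŷ = 1.6 + 6·5 = 31.6; e = 28.6 − 31.6 = -3
x=8: ŷ = 1.6 + 6·8 = 49.6; e = 47.6 − 49.6 = -2
x=12: ŷ = 1.6 + 6·12 = 73.6; e = 71.6 − 73.6 = -2
x=14: ŷ = 1.6 + 6·14 = 85.6; e = 88.6 − 85.6 = 3
x=15: ŷ = 1.6 + 6·15 = 91.6; e = 91.6 − 91.6 = 0
SSE = 4 + 1 + 9 + 9 + 4 + 4 + 9 + 0 = 40

SSE = 40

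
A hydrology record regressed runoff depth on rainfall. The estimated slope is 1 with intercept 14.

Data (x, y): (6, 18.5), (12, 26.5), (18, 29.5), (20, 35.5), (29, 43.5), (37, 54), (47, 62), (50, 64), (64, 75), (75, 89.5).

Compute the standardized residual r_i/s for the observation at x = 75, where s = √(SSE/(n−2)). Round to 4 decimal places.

x=6: ŷ = 14 + 6 = 20; r = 18.5 − 20 = -1.5
x=12: ŷ = 14 + 12 = 26; r = 26.5 − 26 = 0.5
x=18: ŷ = 14 + 18 = 32; r = 29.5 − 32 = -2.5
x=20: ŷ = 14 + 20 = 34; r = 35.5 − 34 = 1.5
x=29: ŷ = 14 + 29 = 43; r = 43.5 − 43 = 0.5
x=37: ŷ = 14 + 37 = 51; r = 54 − 51 = 3
x=47: ŷ = 14 + 47 = 61; r = 62 − 61 = 1
x=50: ŷ = 14 + 50 = 64; r = 64 − 64 = 0
x=64: ŷ = 14 + 64 = 78; r = 75 − 78 = -3
x=75: ŷ = 14 + 75 = 89; r = 89.5 − 89 = 0.5
SSE = 2.25 + 0.25 + 6.25 + 2.25 + 0.25 + 9 + 1 + 0 + 9 + 0.25 = 30.5
s = √(30.5/8) = 1.95256
r/s = 0.5 / 1.95256 = 0.2561

0.2561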